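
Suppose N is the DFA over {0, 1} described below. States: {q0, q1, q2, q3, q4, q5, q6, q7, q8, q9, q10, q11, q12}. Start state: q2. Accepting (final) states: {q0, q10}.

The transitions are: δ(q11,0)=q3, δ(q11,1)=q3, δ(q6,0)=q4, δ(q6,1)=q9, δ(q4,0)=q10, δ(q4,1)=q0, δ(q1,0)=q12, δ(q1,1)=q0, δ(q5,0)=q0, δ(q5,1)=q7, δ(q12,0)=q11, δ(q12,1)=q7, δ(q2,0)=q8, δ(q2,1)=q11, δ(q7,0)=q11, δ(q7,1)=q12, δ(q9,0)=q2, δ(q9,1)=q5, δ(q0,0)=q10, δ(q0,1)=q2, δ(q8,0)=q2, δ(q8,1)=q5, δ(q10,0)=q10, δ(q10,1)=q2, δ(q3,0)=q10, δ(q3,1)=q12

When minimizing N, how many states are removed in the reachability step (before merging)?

No path from q2 leads to q1, q4, q6, q9; the other 9 states are all reachable.

4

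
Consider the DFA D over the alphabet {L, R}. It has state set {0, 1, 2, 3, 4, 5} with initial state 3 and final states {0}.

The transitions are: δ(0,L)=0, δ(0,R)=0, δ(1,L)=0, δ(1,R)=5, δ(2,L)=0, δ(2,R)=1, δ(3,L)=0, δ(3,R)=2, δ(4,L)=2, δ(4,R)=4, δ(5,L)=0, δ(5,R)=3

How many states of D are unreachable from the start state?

BFS from 3 reaches {0, 1, 2, 3, 5}; the 1 state(s) 4 are never visited.

1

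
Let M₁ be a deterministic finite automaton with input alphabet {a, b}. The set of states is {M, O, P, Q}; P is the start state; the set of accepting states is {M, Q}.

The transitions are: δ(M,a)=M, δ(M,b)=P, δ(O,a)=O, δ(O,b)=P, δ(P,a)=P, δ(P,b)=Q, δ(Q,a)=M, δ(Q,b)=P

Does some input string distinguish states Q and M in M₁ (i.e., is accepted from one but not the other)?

Reachable states from the start: {M,P,Q}. Unreachable: {O} — drop them.
Start with accepting vs non-accepting: {M,Q} | {P}.
The partition is now stable with 2 blocks: {M,Q} | {P}.
Q and M lie in the same block of the stable partition, so they are equivalent — no string distinguishes them.

No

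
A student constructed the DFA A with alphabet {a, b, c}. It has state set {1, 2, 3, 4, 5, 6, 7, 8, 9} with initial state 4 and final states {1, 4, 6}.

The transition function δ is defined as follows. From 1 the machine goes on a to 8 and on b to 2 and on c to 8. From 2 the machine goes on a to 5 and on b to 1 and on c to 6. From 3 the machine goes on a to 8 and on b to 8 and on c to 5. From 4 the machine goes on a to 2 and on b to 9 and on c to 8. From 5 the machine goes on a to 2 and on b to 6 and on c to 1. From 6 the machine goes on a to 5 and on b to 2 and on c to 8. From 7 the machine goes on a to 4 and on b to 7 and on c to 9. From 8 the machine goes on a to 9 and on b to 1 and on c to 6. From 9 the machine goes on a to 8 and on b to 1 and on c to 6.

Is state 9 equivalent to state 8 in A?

First remove the unreachable states {3,7}; 7 states remain.
Start with accepting vs non-accepting: {1,4,6} | {2,5,8,9}.
Stable partition: {1,4,6} | {2,5,8,9} — 2 equivalence classes.
9 and 8 lie in the same block of the stable partition, so they are equivalent — no string distinguishes them.

Yes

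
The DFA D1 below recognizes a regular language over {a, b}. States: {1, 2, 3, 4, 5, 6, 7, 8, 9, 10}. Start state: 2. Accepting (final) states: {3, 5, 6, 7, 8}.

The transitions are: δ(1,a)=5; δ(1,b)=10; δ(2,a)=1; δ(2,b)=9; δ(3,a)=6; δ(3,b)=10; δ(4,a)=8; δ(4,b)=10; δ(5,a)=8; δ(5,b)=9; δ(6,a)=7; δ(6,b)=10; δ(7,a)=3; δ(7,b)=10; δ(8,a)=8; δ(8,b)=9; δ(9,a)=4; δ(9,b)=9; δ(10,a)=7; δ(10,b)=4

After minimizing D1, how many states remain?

5

Every state is reachable, so we keep all 10.
P0 = {3,5,6,7,8} | {1,2,4,9,10}.
On input a, block {1,2,4,9,10} splits into {1,4,10} and {2,9}.
On input b, block {3,5,6,7,8} splits into {3,6,7} and {5,8}.
Refine {1,4,10} on symbol a: members go to different blocks, giving {1,4} and {10}.
No further refinement is possible. Final partition (5 blocks): {3,6,7} | {1,4} | {2,9} | {5,8} | {10}.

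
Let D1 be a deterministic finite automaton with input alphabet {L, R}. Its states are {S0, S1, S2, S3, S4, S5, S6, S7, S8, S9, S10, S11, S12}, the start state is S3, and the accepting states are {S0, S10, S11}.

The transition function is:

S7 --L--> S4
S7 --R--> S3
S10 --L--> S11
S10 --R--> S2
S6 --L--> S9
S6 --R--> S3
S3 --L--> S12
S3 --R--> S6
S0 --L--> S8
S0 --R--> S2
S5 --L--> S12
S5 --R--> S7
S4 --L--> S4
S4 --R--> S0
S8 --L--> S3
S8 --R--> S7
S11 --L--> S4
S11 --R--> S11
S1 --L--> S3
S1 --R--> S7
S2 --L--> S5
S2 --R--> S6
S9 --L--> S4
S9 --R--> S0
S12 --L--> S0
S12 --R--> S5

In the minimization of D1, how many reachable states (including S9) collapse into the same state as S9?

First remove the unreachable states {S1,S10,S11}; 10 states remain.
Start with accepting vs non-accepting: {S0} | {S2,S3,S4,S5,S6,S7,S8,S9,S12}.
Split {S2,S3,S4,S5,S6,S7,S8,S9,S12} by δ(·,L) → {S2,S3,S4,S5,S6,S7,S8,S9} and {S12}.
Split {S2,S3,S4,S5,S6,S7,S8,S9} by δ(·,L) → {S2,S4,S6,S7,S8,S9} and {S3,S5}.
On input L, block {S2,S4,S6,S7,S8,S9} splits into {S4,S6,S7,S9} and {S2,S8}.
Split {S4,S6,S7,S9} by δ(·,R) → {S4,S9} and {S6,S7}.
Stable partition: {S0} | {S4,S9} | {S12} | {S3,S5} | {S2,S8} | {S6,S7} — 6 equivalence classes.
State S9 belongs to the block {S4,S9}, which has 2 states.

2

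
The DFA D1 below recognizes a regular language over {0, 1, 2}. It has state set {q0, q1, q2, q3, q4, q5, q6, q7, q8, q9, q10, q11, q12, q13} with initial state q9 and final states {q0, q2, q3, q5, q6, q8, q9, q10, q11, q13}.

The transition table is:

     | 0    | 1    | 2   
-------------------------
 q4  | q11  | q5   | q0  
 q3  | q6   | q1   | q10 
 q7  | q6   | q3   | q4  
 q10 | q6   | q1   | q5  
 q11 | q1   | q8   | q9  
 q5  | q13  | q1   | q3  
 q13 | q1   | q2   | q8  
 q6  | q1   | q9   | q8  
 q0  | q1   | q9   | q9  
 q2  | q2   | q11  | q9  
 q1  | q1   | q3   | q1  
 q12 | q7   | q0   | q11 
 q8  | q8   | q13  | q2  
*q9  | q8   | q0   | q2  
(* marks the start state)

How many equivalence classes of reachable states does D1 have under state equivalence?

4

Reachable states from the start: {q0,q1,q2,q3,q5,q6,q8,q9,q10,q11,q13}. Unreachable: {q4,q7,q12} — drop them.
Start with accepting vs non-accepting: {q0,q2,q3,q5,q6,q8,q9,q10,q11,q13} | {q1}.
On input 0, block {q0,q2,q3,q5,q6,q8,q9,q10,q11,q13} splits into {q2,q3,q5,q8,q9,q10} and {q0,q6,q11,q13}.
Split {q2,q3,q5,q8,q9,q10} by δ(·,0) → {q2,q8,q9} and {q3,q5,q10}.
Stable partition: {q2,q8,q9} | {q1} | {q0,q6,q11,q13} | {q3,q5,q10} — 4 equivalence classes.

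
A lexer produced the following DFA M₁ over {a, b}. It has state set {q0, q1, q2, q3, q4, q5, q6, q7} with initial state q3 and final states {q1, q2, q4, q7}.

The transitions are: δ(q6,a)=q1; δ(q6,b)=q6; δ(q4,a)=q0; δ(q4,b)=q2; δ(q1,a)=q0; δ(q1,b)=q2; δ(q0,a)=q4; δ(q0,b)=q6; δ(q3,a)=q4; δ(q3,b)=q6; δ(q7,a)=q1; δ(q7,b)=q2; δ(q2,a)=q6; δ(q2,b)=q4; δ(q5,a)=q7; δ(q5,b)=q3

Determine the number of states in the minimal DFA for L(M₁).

2

First remove the unreachable states {q5,q7}; 6 states remain.
Start with accepting vs non-accepting: {q1,q2,q4} | {q0,q3,q6}.
The partition is now stable with 2 blocks: {q1,q2,q4} | {q0,q3,q6}.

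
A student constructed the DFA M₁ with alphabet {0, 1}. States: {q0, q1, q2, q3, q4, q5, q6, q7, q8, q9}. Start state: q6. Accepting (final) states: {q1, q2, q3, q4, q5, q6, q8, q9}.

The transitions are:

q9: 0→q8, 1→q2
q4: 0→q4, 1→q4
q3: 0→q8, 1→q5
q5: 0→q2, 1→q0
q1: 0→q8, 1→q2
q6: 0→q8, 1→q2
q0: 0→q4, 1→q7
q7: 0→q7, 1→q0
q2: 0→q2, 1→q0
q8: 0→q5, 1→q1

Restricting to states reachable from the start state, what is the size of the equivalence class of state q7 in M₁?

1

Reachable states from the start: {q0,q1,q2,q4,q5,q6,q7,q8}. Unreachable: {q3,q9} — drop them.
P0 = {q1,q2,q4,q5,q6,q8} | {q0,q7}.
Split {q1,q2,q4,q5,q6,q8} by δ(·,1) → {q1,q4,q6,q8} and {q2,q5}.
On input 0, block {q1,q4,q6,q8} splits into {q1,q4,q6} and {q8}.
Refine {q1,q4,q6} on symbol 0: members go to different blocks, giving {q1,q6} and {q4}.
On input 0, block {q0,q7} splits into {q0} and {q7}.
The partition is now stable with 6 blocks: {q1,q6} | {q0} | {q2,q5} | {q8} | {q4} | {q7}.
The equivalence class containing q7 is {q7}, of size 1.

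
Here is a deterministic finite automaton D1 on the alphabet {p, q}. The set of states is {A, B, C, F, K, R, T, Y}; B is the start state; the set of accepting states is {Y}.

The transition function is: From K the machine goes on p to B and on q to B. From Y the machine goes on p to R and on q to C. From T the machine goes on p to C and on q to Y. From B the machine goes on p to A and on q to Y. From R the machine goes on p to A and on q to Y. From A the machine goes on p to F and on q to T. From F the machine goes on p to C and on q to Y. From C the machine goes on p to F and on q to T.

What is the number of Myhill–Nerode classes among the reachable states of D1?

3

States {K} cannot be reached from the start state, so discard them.
P0 = {Y} | {A,B,C,F,R,T}.
Refine {A,B,C,F,R,T} on symbol q: members go to different blocks, giving {B,F,R,T} and {A,C}.
The partition is now stable with 3 blocks: {Y} | {B,F,R,T} | {A,C}.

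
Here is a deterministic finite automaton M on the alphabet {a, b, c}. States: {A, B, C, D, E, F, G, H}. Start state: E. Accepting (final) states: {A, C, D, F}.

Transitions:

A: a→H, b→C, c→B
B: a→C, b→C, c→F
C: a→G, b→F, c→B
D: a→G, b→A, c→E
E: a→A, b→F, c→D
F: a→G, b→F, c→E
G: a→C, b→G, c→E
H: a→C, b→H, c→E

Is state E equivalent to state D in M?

No

Initial partition by acceptance: {A,C,D,F} | {B,E,G,H}.
On input b, block {B,E,G,H} splits into {B,E} and {G,H}.
No further refinement is possible. Final partition (3 blocks): {A,C,D,F} | {B,E} | {G,H}.
E and D end up in different blocks, so they are distinguishable. For instance, the string 'ε' is accepted from only D.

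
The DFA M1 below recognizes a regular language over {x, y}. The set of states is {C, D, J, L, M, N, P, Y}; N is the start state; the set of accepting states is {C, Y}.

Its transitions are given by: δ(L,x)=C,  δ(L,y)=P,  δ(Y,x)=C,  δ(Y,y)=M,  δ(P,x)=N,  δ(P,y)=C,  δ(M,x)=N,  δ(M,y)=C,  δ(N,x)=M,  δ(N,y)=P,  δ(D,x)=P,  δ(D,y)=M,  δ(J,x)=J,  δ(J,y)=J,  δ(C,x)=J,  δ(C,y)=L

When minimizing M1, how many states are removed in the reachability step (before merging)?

Starting at N and following transitions, the reachable set is {C, J, L, M, N, P}. That leaves D, Y unreachable — 2 in total.

2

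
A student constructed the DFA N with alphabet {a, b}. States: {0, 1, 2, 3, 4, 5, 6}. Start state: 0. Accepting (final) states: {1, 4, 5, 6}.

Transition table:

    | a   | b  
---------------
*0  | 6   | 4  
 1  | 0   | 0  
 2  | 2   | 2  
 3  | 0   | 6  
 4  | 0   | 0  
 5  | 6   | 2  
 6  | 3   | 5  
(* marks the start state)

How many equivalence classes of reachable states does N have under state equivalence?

First remove the unreachable states {1}; 6 states remain.
P0 = {4,5,6} | {0,2,3}.
Refine {4,5,6} on symbol a: members go to different blocks, giving {4,6} and {5}.
On input b, block {4,6} splits into {4} and {6}.
On input a, block {0,2,3} splits into {2,3} and {0}.
Refine {2,3} on symbol a: members go to different blocks, giving {2} and {3}.
Stable partition: {4} | {2} | {5} | {6} | {0} | {3} — 6 equivalence classes.

6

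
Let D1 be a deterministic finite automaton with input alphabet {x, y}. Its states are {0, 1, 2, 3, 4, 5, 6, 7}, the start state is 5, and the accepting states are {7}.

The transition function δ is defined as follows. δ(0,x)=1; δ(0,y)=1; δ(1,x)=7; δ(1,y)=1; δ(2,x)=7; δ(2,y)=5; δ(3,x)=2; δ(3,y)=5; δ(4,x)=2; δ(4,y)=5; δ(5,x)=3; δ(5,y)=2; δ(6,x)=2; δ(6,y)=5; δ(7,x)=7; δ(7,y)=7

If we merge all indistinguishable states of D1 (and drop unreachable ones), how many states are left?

First remove the unreachable states {0,1,4,6}; 4 states remain.
Start with accepting vs non-accepting: {7} | {2,3,5}.
Split {2,3,5} by δ(·,x) → {3,5} and {2}.
Split {3,5} by δ(·,x) → {3} and {5}.
Stable partition: {7} | {3} | {2} | {5} — 4 equivalence classes.

4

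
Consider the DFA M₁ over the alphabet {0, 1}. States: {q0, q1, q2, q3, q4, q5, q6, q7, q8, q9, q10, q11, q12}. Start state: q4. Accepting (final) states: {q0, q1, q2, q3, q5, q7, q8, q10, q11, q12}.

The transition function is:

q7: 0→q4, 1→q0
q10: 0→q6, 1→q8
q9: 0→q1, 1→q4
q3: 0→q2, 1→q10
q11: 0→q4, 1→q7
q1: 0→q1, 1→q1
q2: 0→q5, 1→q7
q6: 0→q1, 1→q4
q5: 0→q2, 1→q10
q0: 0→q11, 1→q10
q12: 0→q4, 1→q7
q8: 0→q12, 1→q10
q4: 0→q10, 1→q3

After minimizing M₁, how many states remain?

Reachable states from the start: {q0,q1,q2,q3,q4,q5,q6,q7,q8,q10,q11,q12}. Unreachable: {q9} — drop them.
P0 = {q0,q1,q2,q3,q5,q7,q8,q10,q11,q12} | {q4,q6}.
Split {q0,q1,q2,q3,q5,q7,q8,q10,q11,q12} by δ(·,0) → {q0,q1,q2,q3,q5,q8} and {q7,q10,q11,q12}.
Split {q0,q1,q2,q3,q5,q8} by δ(·,0) → {q1,q2,q3,q5} and {q0,q8}.
On input 1, block {q1,q2,q3,q5} splits into {q2,q3,q5} and {q1}.
On input 0, block {q4,q6} splits into {q4} and {q6}.
On input 0, block {q7,q10,q11,q12} splits into {q7,q11,q12} and {q10}.
On input 1, block {q2,q3,q5} splits into {q3,q5} and {q2}.
On input 1, block {q7,q11,q12} splits into {q11,q12} and {q7}.
Stable partition: {q3,q5} | {q4} | {q11,q12} | {q0,q8} | {q1} | {q6} | {q10} | {q2} | {q7} — 9 equivalence classes.

9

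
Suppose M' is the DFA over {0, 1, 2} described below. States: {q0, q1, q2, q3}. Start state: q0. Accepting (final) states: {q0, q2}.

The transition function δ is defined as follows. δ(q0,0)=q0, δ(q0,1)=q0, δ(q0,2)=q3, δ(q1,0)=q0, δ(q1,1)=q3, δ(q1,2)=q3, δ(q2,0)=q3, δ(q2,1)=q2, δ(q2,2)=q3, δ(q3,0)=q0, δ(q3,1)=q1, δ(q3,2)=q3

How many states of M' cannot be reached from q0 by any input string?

1

BFS from q0 reaches {q0, q1, q3}; the 1 state(s) q2 are never visited.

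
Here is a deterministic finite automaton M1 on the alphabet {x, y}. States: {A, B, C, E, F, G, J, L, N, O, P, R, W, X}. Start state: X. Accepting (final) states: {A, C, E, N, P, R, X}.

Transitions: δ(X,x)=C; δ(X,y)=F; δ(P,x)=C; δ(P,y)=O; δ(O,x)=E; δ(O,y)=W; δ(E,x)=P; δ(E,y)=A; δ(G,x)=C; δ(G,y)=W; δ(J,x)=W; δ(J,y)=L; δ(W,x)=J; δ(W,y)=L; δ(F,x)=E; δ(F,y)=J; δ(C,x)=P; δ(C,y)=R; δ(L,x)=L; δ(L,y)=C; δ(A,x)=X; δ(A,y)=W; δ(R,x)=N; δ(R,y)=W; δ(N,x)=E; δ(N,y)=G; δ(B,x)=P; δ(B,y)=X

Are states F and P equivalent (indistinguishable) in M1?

Reachable states from the start: {A,C,E,F,G,J,L,N,O,P,R,W,X}. Unreachable: {B} — drop them.
Initial partition by acceptance: {A,C,E,N,P,R,X} | {F,G,J,L,O,W}.
On input y, block {A,C,E,N,P,R,X} splits into {A,N,P,R,X} and {C,E}.
On input x, block {A,N,P,R,X} splits into {N,P,X} and {A,R}.
Split {F,G,J,L,O,W} by δ(·,x) → {F,G,O} and {J,L,W}.
Refine {J,L,W} on symbol y: members go to different blocks, giving {J,W} and {L}.
The partition is now stable with 6 blocks: {N,P,X} | {F,G,O} | {C,E} | {A,R} | {J,W} | {L}.
F and P end up in different blocks, so they are distinguishable. For instance, the string 'ε' is accepted from only P.

No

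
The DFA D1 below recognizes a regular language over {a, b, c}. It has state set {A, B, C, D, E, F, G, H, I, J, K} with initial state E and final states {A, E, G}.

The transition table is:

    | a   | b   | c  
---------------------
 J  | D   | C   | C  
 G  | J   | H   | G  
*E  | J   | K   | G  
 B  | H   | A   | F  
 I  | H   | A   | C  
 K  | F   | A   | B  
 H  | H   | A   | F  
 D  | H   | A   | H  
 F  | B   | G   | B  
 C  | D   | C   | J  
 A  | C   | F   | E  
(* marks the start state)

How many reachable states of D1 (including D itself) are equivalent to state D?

5

Reachable states from the start: {A,B,C,D,E,F,G,H,J,K}. Unreachable: {I} — drop them.
Start with accepting vs non-accepting: {A,E,G} | {B,C,D,F,H,J,K}.
Refine {B,C,D,F,H,J,K} on symbol b: members go to different blocks, giving {B,D,F,H,K} and {C,J}.
The partition is now stable with 3 blocks: {A,E,G} | {B,D,F,H,K} | {C,J}.
State D belongs to the block {B,D,F,H,K}, which has 5 states.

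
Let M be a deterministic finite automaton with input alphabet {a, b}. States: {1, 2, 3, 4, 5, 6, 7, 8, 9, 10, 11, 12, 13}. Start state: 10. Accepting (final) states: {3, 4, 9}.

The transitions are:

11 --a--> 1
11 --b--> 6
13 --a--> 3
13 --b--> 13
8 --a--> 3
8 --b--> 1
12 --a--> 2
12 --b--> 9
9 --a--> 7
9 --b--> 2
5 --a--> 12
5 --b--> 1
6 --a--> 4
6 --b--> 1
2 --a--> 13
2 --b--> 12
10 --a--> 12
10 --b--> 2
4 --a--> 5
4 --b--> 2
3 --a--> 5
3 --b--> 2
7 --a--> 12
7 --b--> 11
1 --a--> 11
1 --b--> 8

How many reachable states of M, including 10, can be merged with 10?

Every state is reachable, so we keep all 13.
P0 = {3,4,9} | {1,2,5,6,7,8,10,11,12,13}.
On input a, block {1,2,5,6,7,8,10,11,12,13} splits into {1,2,5,7,10,11,12} and {6,8,13}.
Split {1,2,5,7,10,11,12} by δ(·,a) → {1,5,7,10,11,12} and {2}.
Refine {1,5,7,10,11,12} on symbol a: members go to different blocks, giving {1,5,7,10,11} and {12}.
On input a, block {1,5,7,10,11} splits into {5,7,10} and {1,11}.
Refine {5,7,10} on symbol b: members go to different blocks, giving {5,7} and {10}.
Refine {6,8,13} on symbol b: members go to different blocks, giving {6,8} and {13}.
Stable partition: {3,4,9} | {5,7} | {6,8} | {2} | {12} | {1,11} | {10} | {13} — 8 equivalence classes.
The equivalence class containing 10 is {10}, of size 1.

1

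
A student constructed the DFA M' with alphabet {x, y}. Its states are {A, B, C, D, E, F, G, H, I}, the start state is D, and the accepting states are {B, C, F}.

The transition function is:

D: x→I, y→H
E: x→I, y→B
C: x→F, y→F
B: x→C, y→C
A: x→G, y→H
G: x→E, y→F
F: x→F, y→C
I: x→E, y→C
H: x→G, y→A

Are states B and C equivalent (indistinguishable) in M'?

Yes

Every state is reachable, so we keep all 9.
Initial partition by acceptance: {B,C,F} | {A,D,E,G,H,I}.
Refine {A,D,E,G,H,I} on symbol y: members go to different blocks, giving {A,D,H} and {E,G,I}.
Stable partition: {B,C,F} | {A,D,H} | {E,G,I} — 3 equivalence classes.
B and C lie in the same block of the stable partition, so they are equivalent — no string distinguishes them.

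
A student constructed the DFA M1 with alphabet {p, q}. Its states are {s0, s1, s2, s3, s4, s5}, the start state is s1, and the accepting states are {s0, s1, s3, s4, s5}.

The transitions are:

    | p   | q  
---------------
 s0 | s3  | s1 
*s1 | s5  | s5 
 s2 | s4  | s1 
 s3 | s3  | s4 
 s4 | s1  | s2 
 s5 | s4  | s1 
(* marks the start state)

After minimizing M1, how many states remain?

Reachable states from the start: {s1,s2,s4,s5}. Unreachable: {s0,s3} — drop them.
P0 = {s1,s4,s5} | {s2}.
Split {s1,s4,s5} by δ(·,q) → {s1,s5} and {s4}.
Split {s1,s5} by δ(·,p) → {s1} and {s5}.
Stable partition: {s1} | {s2} | {s4} | {s5} — 4 equivalence classes.

4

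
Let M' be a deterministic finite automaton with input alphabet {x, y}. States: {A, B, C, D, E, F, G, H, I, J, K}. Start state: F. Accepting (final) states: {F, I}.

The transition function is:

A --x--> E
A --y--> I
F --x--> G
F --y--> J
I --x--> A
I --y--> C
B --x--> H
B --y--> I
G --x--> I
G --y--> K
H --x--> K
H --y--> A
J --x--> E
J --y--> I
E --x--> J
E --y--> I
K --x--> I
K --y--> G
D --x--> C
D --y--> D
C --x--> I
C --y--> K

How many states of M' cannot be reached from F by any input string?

Starting at F and following transitions, the reachable set is {A, C, E, F, G, I, J, K}. That leaves B, D, H unreachable — 3 in total.

3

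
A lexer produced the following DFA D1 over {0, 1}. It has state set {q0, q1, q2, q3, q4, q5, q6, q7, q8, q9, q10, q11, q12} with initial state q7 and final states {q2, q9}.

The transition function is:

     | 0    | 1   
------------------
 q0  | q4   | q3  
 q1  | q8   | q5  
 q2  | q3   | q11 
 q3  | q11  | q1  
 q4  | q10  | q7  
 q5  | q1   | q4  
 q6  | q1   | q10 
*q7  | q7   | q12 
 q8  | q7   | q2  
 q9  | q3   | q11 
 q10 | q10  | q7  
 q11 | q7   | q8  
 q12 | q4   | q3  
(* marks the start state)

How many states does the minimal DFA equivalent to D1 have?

Reachable states from the start: {q1,q2,q3,q4,q5,q7,q8,q10,q11,q12}. Unreachable: {q0,q6,q9} — drop them.
Start with accepting vs non-accepting: {q2} | {q1,q3,q4,q5,q7,q8,q10,q11,q12}.
Refine {q1,q3,q4,q5,q7,q8,q10,q11,q12} on symbol 1: members go to different blocks, giving {q1,q3,q4,q5,q7,q10,q11,q12} and {q8}.
On input 0, block {q1,q3,q4,q5,q7,q10,q11,q12} splits into {q3,q4,q5,q7,q10,q11,q12} and {q1}.
On input 0, block {q3,q4,q5,q7,q10,q11,q12} splits into {q3,q4,q7,q10,q11,q12} and {q5}.
Refine {q3,q4,q7,q10,q11,q12} on symbol 1: members go to different blocks, giving {q4,q7,q10,q12} and {q3} and {q11}.
Split {q4,q7,q10,q12} by δ(·,1) → {q4,q7,q10} and {q12}.
On input 1, block {q4,q7,q10} splits into {q4,q10} and {q7}.
The partition is now stable with 9 blocks: {q2} | {q4,q10} | {q8} | {q1} | {q5} | {q3} | {q11} | {q12} | {q7}.

9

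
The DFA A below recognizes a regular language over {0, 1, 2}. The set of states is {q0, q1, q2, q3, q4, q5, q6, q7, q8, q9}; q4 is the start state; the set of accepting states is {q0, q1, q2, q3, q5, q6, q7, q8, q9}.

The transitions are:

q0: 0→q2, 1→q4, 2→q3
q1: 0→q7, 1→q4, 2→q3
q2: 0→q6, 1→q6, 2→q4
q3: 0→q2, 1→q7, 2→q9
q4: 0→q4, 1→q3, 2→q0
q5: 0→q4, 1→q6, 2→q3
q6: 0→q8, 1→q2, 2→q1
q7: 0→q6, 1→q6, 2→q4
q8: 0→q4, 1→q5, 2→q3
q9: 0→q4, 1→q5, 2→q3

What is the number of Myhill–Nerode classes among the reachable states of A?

7

Every state is reachable, so we keep all 10.
P0 = {q0,q1,q2,q3,q5,q6,q7,q8,q9} | {q4}.
On input 0, block {q0,q1,q2,q3,q5,q6,q7,q8,q9} splits into {q0,q1,q2,q3,q6,q7} and {q5,q8,q9}.
Refine {q0,q1,q2,q3,q6,q7} on symbol 0: members go to different blocks, giving {q0,q1,q2,q3,q7} and {q6}.
Refine {q0,q1,q2,q3,q7} on symbol 0: members go to different blocks, giving {q0,q1,q3} and {q2,q7}.
On input 1, block {q0,q1,q3} splits into {q0,q1} and {q3}.
Split {q5,q8,q9} by δ(·,1) → {q8,q9} and {q5}.
Stable partition: {q0,q1} | {q4} | {q8,q9} | {q6} | {q2,q7} | {q3} | {q5} — 7 equivalence classes.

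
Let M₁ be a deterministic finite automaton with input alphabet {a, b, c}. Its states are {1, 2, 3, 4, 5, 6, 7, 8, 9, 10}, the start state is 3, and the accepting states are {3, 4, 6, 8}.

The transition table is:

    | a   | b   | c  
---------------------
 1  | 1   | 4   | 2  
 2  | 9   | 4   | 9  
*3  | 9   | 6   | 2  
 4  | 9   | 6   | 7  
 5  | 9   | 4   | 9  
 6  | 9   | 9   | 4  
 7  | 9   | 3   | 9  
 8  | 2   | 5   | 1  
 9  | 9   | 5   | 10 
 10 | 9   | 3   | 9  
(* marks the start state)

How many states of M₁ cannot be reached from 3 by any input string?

Starting at 3 and following transitions, the reachable set is {2, 3, 4, 5, 6, 7, 9, 10}. That leaves 1, 8 unreachable — 2 in total.

2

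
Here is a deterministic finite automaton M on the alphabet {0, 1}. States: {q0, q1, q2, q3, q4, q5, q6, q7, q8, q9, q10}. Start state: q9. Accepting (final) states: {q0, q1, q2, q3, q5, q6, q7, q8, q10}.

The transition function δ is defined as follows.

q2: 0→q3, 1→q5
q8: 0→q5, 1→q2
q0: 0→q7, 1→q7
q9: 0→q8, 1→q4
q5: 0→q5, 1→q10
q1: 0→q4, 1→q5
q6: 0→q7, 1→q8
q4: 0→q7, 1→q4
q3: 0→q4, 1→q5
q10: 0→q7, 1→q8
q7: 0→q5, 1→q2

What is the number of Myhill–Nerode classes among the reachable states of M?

Reachable states from the start: {q2,q3,q4,q5,q7,q8,q9,q10}. Unreachable: {q0,q1,q6} — drop them.
Start with accepting vs non-accepting: {q2,q3,q5,q7,q8,q10} | {q4,q9}.
Split {q2,q3,q5,q7,q8,q10} by δ(·,0) → {q2,q5,q7,q8,q10} and {q3}.
Split {q2,q5,q7,q8,q10} by δ(·,0) → {q5,q7,q8,q10} and {q2}.
On input 1, block {q5,q7,q8,q10} splits into {q5,q10} and {q7,q8}.
Split {q5,q10} by δ(·,0) → {q5} and {q10}.
The partition is now stable with 6 blocks: {q5} | {q4,q9} | {q3} | {q2} | {q7,q8} | {q10}.

6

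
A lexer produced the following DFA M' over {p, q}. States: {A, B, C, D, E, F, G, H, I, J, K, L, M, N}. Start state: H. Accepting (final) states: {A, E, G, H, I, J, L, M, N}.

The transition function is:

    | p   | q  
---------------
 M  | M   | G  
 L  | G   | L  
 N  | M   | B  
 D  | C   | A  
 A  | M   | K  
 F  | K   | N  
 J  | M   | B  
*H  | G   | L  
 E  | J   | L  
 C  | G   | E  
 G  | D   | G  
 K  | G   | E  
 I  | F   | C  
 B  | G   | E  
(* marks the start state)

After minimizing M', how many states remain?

7

States {F,I,N} cannot be reached from the start state, so discard them.
Start with accepting vs non-accepting: {A,E,G,H,J,L,M} | {B,C,D,K}.
Refine {A,E,G,H,J,L,M} on symbol p: members go to different blocks, giving {A,E,H,J,L,M} and {G}.
On input p, block {A,E,H,J,L,M} splits into {A,E,J,M} and {H,L}.
On input q, block {A,E,J,M} splits into {A,J} and {E} and {M}.
Split {B,C,D,K} by δ(·,p) → {B,C,K} and {D}.
No further refinement is possible. Final partition (7 blocks): {A,J} | {B,C,K} | {G} | {H,L} | {E} | {M} | {D}.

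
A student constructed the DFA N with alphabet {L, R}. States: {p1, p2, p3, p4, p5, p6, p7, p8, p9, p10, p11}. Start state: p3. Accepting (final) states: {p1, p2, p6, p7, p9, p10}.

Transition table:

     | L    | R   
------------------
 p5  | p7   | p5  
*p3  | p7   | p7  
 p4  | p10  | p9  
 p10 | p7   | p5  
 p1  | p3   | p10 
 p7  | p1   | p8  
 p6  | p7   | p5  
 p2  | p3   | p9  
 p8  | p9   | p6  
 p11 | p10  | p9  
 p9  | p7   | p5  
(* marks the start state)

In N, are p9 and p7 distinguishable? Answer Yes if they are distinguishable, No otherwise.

Reachable states from the start: {p1,p3,p5,p6,p7,p8,p9,p10}. Unreachable: {p2,p4,p11} — drop them.
Initial partition by acceptance: {p1,p6,p7,p9,p10} | {p3,p5,p8}.
Split {p1,p6,p7,p9,p10} by δ(·,L) → {p6,p7,p9,p10} and {p1}.
Split {p6,p7,p9,p10} by δ(·,L) → {p6,p9,p10} and {p7}.
Refine {p3,p5,p8} on symbol L: members go to different blocks, giving {p3,p5} and {p8}.
Refine {p3,p5} on symbol R: members go to different blocks, giving {p3} and {p5}.
The partition is now stable with 6 blocks: {p6,p9,p10} | {p3} | {p1} | {p7} | {p8} | {p5}.
p9 and p7 end up in different blocks, so they are distinguishable. For instance, the string 'LL' is accepted from only p9.

Yes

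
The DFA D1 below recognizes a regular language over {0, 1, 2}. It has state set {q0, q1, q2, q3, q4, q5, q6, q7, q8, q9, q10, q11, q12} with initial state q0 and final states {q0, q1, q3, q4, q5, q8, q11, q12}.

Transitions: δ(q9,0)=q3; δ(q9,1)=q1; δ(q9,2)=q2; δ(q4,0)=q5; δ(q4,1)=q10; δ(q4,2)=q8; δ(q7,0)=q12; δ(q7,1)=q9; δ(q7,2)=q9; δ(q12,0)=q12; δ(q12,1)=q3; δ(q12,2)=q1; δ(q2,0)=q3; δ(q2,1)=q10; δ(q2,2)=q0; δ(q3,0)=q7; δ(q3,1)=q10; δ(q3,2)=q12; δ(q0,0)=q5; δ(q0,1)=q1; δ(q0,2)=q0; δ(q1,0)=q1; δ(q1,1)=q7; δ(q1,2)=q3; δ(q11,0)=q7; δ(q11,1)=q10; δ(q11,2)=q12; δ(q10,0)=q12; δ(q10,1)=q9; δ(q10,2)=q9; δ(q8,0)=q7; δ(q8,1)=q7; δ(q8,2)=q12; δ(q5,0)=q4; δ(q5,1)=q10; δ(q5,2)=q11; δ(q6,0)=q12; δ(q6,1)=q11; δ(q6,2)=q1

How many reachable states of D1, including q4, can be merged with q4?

First remove the unreachable states {q6}; 12 states remain.
Start with accepting vs non-accepting: {q0,q1,q3,q4,q5,q8,q11,q12} | {q2,q7,q9,q10}.
Split {q0,q1,q3,q4,q5,q8,q11,q12} by δ(·,0) → {q0,q1,q4,q5,q12} and {q3,q8,q11}.
Refine {q0,q1,q4,q5,q12} on symbol 1: members go to different blocks, giving {q1,q4,q5} and {q0} and {q12}.
Refine {q2,q7,q9,q10} on symbol 0: members go to different blocks, giving {q2,q9} and {q7,q10}.
Split {q2,q9} by δ(·,1) → {q2} and {q9}.
Stable partition: {q1,q4,q5} | {q2} | {q3,q8,q11} | {q0} | {q12} | {q7,q10} | {q9} — 7 equivalence classes.
State q4 belongs to the block {q1,q4,q5}, which has 3 states.

3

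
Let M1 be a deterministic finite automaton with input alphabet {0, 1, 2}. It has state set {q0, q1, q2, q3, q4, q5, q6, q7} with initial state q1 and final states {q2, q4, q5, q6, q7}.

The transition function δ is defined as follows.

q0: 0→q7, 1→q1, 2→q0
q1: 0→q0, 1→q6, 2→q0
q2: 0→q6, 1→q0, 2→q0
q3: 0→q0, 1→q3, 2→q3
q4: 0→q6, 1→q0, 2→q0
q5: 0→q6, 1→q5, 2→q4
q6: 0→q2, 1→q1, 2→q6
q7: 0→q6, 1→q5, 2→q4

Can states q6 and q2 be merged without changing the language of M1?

States {q3} cannot be reached from the start state, so discard them.
Initial partition by acceptance: {q2,q4,q5,q6,q7} | {q0,q1}.
Refine {q2,q4,q5,q6,q7} on symbol 1: members go to different blocks, giving {q2,q4,q6} and {q5,q7}.
Split {q2,q4,q6} by δ(·,2) → {q2,q4} and {q6}.
Refine {q0,q1} on symbol 0: members go to different blocks, giving {q0} and {q1}.
The partition is now stable with 5 blocks: {q2,q4} | {q0} | {q5,q7} | {q6} | {q1}.
q6 and q2 end up in different blocks, so they are distinguishable. For instance, the string '2' is accepted from only q6.

No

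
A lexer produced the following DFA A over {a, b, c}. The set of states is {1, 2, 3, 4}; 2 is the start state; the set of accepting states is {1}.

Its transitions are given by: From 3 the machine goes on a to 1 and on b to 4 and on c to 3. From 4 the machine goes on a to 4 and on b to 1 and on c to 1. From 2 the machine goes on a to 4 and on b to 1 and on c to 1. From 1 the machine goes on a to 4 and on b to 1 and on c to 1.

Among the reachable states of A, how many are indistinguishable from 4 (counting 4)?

States {3} cannot be reached from the start state, so discard them.
Start with accepting vs non-accepting: {1} | {2,4}.
No further refinement is possible. Final partition (2 blocks): {1} | {2,4}.
State 4 belongs to the block {2,4}, which has 2 states.

2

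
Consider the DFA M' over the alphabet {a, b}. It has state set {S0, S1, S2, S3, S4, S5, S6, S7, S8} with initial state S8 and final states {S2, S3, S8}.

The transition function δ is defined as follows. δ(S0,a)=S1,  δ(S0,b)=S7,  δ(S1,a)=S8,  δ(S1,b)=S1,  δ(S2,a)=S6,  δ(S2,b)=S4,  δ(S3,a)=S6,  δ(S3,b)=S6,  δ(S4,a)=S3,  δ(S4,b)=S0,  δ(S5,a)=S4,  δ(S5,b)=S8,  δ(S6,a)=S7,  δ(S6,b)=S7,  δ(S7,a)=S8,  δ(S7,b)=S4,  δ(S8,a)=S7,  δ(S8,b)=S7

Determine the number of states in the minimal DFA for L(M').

7

Reachable states from the start: {S0,S1,S3,S4,S6,S7,S8}. Unreachable: {S2,S5} — drop them.
P0 = {S3,S8} | {S0,S1,S4,S6,S7}.
On input a, block {S0,S1,S4,S6,S7} splits into {S1,S4,S7} and {S0,S6}.
Refine {S3,S8} on symbol a: members go to different blocks, giving {S3} and {S8}.
Split {S1,S4,S7} by δ(·,a) → {S1,S7} and {S4}.
Split {S1,S7} by δ(·,b) → {S1} and {S7}.
On input a, block {S0,S6} splits into {S0} and {S6}.
Stable partition: {S3} | {S1} | {S0} | {S8} | {S4} | {S7} | {S6} — 7 equivalence classes.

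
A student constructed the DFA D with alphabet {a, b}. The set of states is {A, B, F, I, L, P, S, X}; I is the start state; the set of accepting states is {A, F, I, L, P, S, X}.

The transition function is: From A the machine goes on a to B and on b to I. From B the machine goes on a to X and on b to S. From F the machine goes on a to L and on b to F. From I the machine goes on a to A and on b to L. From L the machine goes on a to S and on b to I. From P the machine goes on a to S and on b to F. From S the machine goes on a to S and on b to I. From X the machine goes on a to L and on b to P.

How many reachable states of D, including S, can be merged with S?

2

All states are reachable from the start state.
P0 = {A,F,I,L,P,S,X} | {B}.
Split {A,F,I,L,P,S,X} by δ(·,a) → {F,I,L,P,S,X} and {A}.
On input a, block {F,I,L,P,S,X} splits into {F,L,P,S,X} and {I}.
Split {F,L,P,S,X} by δ(·,b) → {F,P,X} and {L,S}.
Stable partition: {F,P,X} | {B} | {A} | {I} | {L,S} — 5 equivalence classes.
State S belongs to the block {L,S}, which has 2 states.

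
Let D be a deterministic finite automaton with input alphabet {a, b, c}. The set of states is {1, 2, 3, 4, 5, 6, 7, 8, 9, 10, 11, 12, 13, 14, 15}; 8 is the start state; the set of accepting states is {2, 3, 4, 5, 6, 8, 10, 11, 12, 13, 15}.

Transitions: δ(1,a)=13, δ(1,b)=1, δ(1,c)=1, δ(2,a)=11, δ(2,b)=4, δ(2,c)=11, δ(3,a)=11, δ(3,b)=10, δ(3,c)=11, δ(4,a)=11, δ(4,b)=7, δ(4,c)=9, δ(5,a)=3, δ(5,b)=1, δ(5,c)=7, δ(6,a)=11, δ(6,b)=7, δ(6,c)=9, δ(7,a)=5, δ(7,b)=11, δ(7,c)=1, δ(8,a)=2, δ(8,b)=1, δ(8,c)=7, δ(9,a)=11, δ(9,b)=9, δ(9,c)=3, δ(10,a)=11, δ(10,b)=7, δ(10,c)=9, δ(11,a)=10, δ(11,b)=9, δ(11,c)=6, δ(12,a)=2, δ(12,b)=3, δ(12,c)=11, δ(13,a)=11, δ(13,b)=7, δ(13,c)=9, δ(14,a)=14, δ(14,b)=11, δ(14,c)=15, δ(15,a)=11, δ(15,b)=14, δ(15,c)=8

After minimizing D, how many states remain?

Reachable states from the start: {1,2,3,4,5,6,7,8,9,10,11,13}. Unreachable: {12,14,15} — drop them.
Start with accepting vs non-accepting: {2,3,4,5,6,8,10,11,13} | {1,7,9}.
On input b, block {2,3,4,5,6,8,10,11,13} splits into {4,5,6,8,10,11,13} and {2,3}.
Split {4,5,6,8,10,11,13} by δ(·,a) → {4,6,10,11,13} and {5,8}.
Refine {4,6,10,11,13} on symbol c: members go to different blocks, giving {4,6,10,13} and {11}.
On input a, block {1,7,9} splits into {1} and {7} and {9}.
Stable partition: {4,6,10,13} | {1} | {2,3} | {5,8} | {11} | {7} | {9} — 7 equivalence classes.

7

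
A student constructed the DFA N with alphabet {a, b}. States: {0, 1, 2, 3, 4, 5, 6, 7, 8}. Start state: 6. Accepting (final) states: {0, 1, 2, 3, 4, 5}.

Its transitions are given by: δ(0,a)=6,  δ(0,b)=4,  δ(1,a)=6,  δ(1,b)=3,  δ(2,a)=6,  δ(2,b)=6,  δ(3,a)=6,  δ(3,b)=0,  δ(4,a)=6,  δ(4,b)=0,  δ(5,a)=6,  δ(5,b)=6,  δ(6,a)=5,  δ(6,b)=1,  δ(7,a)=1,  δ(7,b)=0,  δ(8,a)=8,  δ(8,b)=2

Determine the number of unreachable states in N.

Starting at 6 and following transitions, the reachable set is {0, 1, 3, 4, 5, 6}. That leaves 2, 7, 8 unreachable — 3 in total.

3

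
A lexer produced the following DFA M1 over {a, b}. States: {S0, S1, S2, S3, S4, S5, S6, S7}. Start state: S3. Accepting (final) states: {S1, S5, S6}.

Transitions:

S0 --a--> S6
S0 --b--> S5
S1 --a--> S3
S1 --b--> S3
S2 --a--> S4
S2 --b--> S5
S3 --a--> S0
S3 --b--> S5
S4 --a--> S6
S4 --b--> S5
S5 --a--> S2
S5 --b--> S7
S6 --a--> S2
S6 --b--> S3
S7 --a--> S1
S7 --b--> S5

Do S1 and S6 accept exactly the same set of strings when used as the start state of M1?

Yes

Every state is reachable, so we keep all 8.
Start with accepting vs non-accepting: {S1,S5,S6} | {S0,S2,S3,S4,S7}.
Split {S0,S2,S3,S4,S7} by δ(·,a) → {S0,S4,S7} and {S2,S3}.
Split {S1,S5,S6} by δ(·,b) → {S1,S6} and {S5}.
No further refinement is possible. Final partition (4 blocks): {S1,S6} | {S0,S4,S7} | {S2,S3} | {S5}.
S1 and S6 lie in the same block of the stable partition, so they are equivalent — no string distinguishes them.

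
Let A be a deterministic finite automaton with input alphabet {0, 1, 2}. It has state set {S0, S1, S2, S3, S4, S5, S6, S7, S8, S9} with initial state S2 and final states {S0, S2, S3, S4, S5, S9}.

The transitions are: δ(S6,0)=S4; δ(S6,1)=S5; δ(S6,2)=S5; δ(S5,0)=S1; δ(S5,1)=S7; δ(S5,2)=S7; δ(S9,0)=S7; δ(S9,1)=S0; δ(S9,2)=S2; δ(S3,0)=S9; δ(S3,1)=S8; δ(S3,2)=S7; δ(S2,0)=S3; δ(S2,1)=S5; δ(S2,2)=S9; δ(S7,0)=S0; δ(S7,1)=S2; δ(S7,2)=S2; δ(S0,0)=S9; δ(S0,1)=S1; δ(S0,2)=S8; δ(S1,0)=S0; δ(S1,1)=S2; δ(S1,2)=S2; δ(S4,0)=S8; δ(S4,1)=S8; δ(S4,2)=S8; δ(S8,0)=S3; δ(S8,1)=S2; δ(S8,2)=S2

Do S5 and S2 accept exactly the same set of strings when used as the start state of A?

Reachable states from the start: {S0,S1,S2,S3,S5,S7,S8,S9}. Unreachable: {S4,S6} — drop them.
Initial partition by acceptance: {S0,S2,S3,S5,S9} | {S1,S7,S8}.
On input 0, block {S0,S2,S3,S5,S9} splits into {S0,S2,S3} and {S5,S9}.
On input 0, block {S0,S2,S3} splits into {S0,S3} and {S2}.
Split {S5,S9} by δ(·,1) → {S5} and {S9}.
No further refinement is possible. Final partition (5 blocks): {S0,S3} | {S1,S7,S8} | {S5} | {S2} | {S9}.
S5 and S2 end up in different blocks, so they are distinguishable. For instance, the string '0' is accepted from only S2.

No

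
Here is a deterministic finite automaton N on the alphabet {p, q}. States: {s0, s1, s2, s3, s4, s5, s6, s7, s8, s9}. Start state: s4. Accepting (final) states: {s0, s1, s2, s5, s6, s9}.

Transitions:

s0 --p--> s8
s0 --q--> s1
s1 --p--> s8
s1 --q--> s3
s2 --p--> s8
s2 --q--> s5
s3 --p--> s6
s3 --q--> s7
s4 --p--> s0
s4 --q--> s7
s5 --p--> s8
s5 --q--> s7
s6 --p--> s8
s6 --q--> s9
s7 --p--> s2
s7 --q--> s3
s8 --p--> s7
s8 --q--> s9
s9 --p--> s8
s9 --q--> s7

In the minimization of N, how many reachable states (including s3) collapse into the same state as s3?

3

Initial partition by acceptance: {s0,s1,s2,s5,s6,s9} | {s3,s4,s7,s8}.
Split {s0,s1,s2,s5,s6,s9} by δ(·,q) → {s0,s2,s6} and {s1,s5,s9}.
On input p, block {s3,s4,s7,s8} splits into {s3,s4,s7} and {s8}.
The partition is now stable with 4 blocks: {s0,s2,s6} | {s3,s4,s7} | {s1,s5,s9} | {s8}.
The equivalence class containing s3 is {s3,s4,s7}, of size 3.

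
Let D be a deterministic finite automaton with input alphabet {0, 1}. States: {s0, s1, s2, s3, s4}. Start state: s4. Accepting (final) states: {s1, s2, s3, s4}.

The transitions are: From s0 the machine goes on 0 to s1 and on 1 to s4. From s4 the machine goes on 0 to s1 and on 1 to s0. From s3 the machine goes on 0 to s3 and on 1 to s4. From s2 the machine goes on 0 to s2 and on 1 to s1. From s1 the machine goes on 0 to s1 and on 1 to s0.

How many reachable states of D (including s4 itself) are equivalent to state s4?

States {s2,s3} cannot be reached from the start state, so discard them.
Start with accepting vs non-accepting: {s1,s4} | {s0}.
No further refinement is possible. Final partition (2 blocks): {s1,s4} | {s0}.
The equivalence class containing s4 is {s1,s4}, of size 2.

2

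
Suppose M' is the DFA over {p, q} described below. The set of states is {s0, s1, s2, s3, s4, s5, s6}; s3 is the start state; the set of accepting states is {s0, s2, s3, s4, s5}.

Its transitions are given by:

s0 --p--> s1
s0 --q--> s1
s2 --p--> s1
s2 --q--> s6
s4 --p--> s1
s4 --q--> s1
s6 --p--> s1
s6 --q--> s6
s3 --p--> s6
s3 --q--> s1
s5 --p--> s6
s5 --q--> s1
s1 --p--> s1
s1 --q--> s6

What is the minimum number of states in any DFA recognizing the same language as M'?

2

States {s0,s2,s4,s5} cannot be reached from the start state, so discard them.
Start with accepting vs non-accepting: {s3} | {s1,s6}.
Stable partition: {s3} | {s1,s6} — 2 equivalence classes.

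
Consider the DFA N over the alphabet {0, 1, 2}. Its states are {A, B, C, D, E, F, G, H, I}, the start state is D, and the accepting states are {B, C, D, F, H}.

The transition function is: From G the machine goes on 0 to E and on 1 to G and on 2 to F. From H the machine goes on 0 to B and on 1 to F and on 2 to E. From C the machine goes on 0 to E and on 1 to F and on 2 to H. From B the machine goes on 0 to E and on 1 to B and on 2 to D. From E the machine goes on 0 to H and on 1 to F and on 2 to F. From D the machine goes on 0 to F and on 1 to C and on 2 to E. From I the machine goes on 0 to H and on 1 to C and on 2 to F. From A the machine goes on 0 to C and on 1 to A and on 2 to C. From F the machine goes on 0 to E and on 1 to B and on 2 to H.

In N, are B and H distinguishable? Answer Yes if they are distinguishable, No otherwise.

Yes

First remove the unreachable states {A,G,I}; 6 states remain.
P0 = {B,C,D,F,H} | {E}.
Split {B,C,D,F,H} by δ(·,0) → {B,C,F} and {D,H}.
No further refinement is possible. Final partition (3 blocks): {B,C,F} | {E} | {D,H}.
B and H end up in different blocks, so they are distinguishable. For instance, the string '0' is accepted from only H.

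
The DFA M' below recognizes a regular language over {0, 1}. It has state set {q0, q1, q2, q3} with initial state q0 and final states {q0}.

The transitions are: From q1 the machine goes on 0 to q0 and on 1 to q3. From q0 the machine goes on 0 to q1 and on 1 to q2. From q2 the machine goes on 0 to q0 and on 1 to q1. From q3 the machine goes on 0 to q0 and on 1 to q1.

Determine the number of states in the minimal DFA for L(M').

Every state is reachable, so we keep all 4.
Initial partition by acceptance: {q0} | {q1,q2,q3}.
The partition is now stable with 2 blocks: {q0} | {q1,q2,q3}.

2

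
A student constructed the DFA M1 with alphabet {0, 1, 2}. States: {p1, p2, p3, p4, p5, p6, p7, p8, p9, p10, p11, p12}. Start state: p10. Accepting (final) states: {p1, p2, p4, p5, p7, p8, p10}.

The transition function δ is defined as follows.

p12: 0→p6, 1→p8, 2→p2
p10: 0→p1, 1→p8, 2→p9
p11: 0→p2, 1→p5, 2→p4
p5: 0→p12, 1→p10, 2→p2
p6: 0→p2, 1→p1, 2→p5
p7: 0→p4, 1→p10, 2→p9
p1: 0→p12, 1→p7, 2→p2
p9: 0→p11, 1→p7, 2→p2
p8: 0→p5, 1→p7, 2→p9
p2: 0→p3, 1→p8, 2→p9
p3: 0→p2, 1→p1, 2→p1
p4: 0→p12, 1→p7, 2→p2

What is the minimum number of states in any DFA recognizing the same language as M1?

5

P0 = {p1,p2,p4,p5,p7,p8,p10} | {p3,p6,p9,p11,p12}.
Refine {p1,p2,p4,p5,p7,p8,p10} on symbol 0: members go to different blocks, giving {p1,p2,p4,p5} and {p7,p8,p10}.
On input 2, block {p1,p2,p4,p5} splits into {p1,p4,p5} and {p2}.
On input 0, block {p3,p6,p9,p11,p12} splits into {p3,p6,p11} and {p9,p12}.
The partition is now stable with 5 blocks: {p1,p4,p5} | {p3,p6,p11} | {p7,p8,p10} | {p2} | {p9,p12}.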